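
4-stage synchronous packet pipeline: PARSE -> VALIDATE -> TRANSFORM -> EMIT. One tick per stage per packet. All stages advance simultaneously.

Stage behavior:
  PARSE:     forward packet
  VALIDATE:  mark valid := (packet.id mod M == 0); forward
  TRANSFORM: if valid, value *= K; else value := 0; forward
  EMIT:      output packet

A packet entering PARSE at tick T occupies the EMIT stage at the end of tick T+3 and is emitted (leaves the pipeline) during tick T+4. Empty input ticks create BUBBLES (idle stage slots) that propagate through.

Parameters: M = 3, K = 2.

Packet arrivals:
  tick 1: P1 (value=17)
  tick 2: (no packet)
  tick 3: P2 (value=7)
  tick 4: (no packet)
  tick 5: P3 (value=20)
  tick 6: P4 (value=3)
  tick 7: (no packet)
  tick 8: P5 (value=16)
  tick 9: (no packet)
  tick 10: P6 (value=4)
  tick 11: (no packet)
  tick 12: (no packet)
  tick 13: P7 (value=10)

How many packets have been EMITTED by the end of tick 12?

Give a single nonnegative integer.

Answer: 5

Derivation:
Tick 1: [PARSE:P1(v=17,ok=F), VALIDATE:-, TRANSFORM:-, EMIT:-] out:-; in:P1
Tick 2: [PARSE:-, VALIDATE:P1(v=17,ok=F), TRANSFORM:-, EMIT:-] out:-; in:-
Tick 3: [PARSE:P2(v=7,ok=F), VALIDATE:-, TRANSFORM:P1(v=0,ok=F), EMIT:-] out:-; in:P2
Tick 4: [PARSE:-, VALIDATE:P2(v=7,ok=F), TRANSFORM:-, EMIT:P1(v=0,ok=F)] out:-; in:-
Tick 5: [PARSE:P3(v=20,ok=F), VALIDATE:-, TRANSFORM:P2(v=0,ok=F), EMIT:-] out:P1(v=0); in:P3
Tick 6: [PARSE:P4(v=3,ok=F), VALIDATE:P3(v=20,ok=T), TRANSFORM:-, EMIT:P2(v=0,ok=F)] out:-; in:P4
Tick 7: [PARSE:-, VALIDATE:P4(v=3,ok=F), TRANSFORM:P3(v=40,ok=T), EMIT:-] out:P2(v=0); in:-
Tick 8: [PARSE:P5(v=16,ok=F), VALIDATE:-, TRANSFORM:P4(v=0,ok=F), EMIT:P3(v=40,ok=T)] out:-; in:P5
Tick 9: [PARSE:-, VALIDATE:P5(v=16,ok=F), TRANSFORM:-, EMIT:P4(v=0,ok=F)] out:P3(v=40); in:-
Tick 10: [PARSE:P6(v=4,ok=F), VALIDATE:-, TRANSFORM:P5(v=0,ok=F), EMIT:-] out:P4(v=0); in:P6
Tick 11: [PARSE:-, VALIDATE:P6(v=4,ok=T), TRANSFORM:-, EMIT:P5(v=0,ok=F)] out:-; in:-
Tick 12: [PARSE:-, VALIDATE:-, TRANSFORM:P6(v=8,ok=T), EMIT:-] out:P5(v=0); in:-
Emitted by tick 12: ['P1', 'P2', 'P3', 'P4', 'P5']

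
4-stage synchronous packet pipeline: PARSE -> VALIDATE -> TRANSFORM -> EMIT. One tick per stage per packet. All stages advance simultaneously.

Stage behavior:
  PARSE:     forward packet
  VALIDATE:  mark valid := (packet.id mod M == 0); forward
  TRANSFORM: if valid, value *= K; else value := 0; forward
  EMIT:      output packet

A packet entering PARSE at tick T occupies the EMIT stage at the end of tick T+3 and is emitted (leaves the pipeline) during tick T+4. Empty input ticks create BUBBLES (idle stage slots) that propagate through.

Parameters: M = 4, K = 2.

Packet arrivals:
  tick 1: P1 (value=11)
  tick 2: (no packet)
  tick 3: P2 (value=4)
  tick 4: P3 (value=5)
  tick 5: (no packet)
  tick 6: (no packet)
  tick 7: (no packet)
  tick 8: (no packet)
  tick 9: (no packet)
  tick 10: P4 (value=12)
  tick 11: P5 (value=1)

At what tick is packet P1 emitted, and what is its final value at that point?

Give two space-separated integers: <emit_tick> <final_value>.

Answer: 5 0

Derivation:
Tick 1: [PARSE:P1(v=11,ok=F), VALIDATE:-, TRANSFORM:-, EMIT:-] out:-; in:P1
Tick 2: [PARSE:-, VALIDATE:P1(v=11,ok=F), TRANSFORM:-, EMIT:-] out:-; in:-
Tick 3: [PARSE:P2(v=4,ok=F), VALIDATE:-, TRANSFORM:P1(v=0,ok=F), EMIT:-] out:-; in:P2
Tick 4: [PARSE:P3(v=5,ok=F), VALIDATE:P2(v=4,ok=F), TRANSFORM:-, EMIT:P1(v=0,ok=F)] out:-; in:P3
Tick 5: [PARSE:-, VALIDATE:P3(v=5,ok=F), TRANSFORM:P2(v=0,ok=F), EMIT:-] out:P1(v=0); in:-
Tick 6: [PARSE:-, VALIDATE:-, TRANSFORM:P3(v=0,ok=F), EMIT:P2(v=0,ok=F)] out:-; in:-
Tick 7: [PARSE:-, VALIDATE:-, TRANSFORM:-, EMIT:P3(v=0,ok=F)] out:P2(v=0); in:-
Tick 8: [PARSE:-, VALIDATE:-, TRANSFORM:-, EMIT:-] out:P3(v=0); in:-
Tick 9: [PARSE:-, VALIDATE:-, TRANSFORM:-, EMIT:-] out:-; in:-
Tick 10: [PARSE:P4(v=12,ok=F), VALIDATE:-, TRANSFORM:-, EMIT:-] out:-; in:P4
Tick 11: [PARSE:P5(v=1,ok=F), VALIDATE:P4(v=12,ok=T), TRANSFORM:-, EMIT:-] out:-; in:P5
Tick 12: [PARSE:-, VALIDATE:P5(v=1,ok=F), TRANSFORM:P4(v=24,ok=T), EMIT:-] out:-; in:-
Tick 13: [PARSE:-, VALIDATE:-, TRANSFORM:P5(v=0,ok=F), EMIT:P4(v=24,ok=T)] out:-; in:-
Tick 14: [PARSE:-, VALIDATE:-, TRANSFORM:-, EMIT:P5(v=0,ok=F)] out:P4(v=24); in:-
Tick 15: [PARSE:-, VALIDATE:-, TRANSFORM:-, EMIT:-] out:P5(v=0); in:-
P1: arrives tick 1, valid=False (id=1, id%4=1), emit tick 5, final value 0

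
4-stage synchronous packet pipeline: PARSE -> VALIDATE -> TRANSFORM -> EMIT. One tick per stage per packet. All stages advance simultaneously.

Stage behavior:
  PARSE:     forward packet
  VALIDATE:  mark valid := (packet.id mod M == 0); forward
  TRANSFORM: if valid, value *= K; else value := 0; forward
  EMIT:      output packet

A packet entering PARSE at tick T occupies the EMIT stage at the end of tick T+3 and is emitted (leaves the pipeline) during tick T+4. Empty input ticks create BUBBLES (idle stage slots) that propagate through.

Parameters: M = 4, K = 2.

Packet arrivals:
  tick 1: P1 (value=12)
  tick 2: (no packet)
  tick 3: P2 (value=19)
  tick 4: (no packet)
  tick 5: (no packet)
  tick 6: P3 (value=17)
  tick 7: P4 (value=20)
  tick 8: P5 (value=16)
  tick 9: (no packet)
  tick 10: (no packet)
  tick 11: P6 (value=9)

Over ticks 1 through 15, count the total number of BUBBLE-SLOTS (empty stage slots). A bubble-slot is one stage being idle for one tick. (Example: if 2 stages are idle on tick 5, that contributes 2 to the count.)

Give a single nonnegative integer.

Tick 1: [PARSE:P1(v=12,ok=F), VALIDATE:-, TRANSFORM:-, EMIT:-] out:-; bubbles=3
Tick 2: [PARSE:-, VALIDATE:P1(v=12,ok=F), TRANSFORM:-, EMIT:-] out:-; bubbles=3
Tick 3: [PARSE:P2(v=19,ok=F), VALIDATE:-, TRANSFORM:P1(v=0,ok=F), EMIT:-] out:-; bubbles=2
Tick 4: [PARSE:-, VALIDATE:P2(v=19,ok=F), TRANSFORM:-, EMIT:P1(v=0,ok=F)] out:-; bubbles=2
Tick 5: [PARSE:-, VALIDATE:-, TRANSFORM:P2(v=0,ok=F), EMIT:-] out:P1(v=0); bubbles=3
Tick 6: [PARSE:P3(v=17,ok=F), VALIDATE:-, TRANSFORM:-, EMIT:P2(v=0,ok=F)] out:-; bubbles=2
Tick 7: [PARSE:P4(v=20,ok=F), VALIDATE:P3(v=17,ok=F), TRANSFORM:-, EMIT:-] out:P2(v=0); bubbles=2
Tick 8: [PARSE:P5(v=16,ok=F), VALIDATE:P4(v=20,ok=T), TRANSFORM:P3(v=0,ok=F), EMIT:-] out:-; bubbles=1
Tick 9: [PARSE:-, VALIDATE:P5(v=16,ok=F), TRANSFORM:P4(v=40,ok=T), EMIT:P3(v=0,ok=F)] out:-; bubbles=1
Tick 10: [PARSE:-, VALIDATE:-, TRANSFORM:P5(v=0,ok=F), EMIT:P4(v=40,ok=T)] out:P3(v=0); bubbles=2
Tick 11: [PARSE:P6(v=9,ok=F), VALIDATE:-, TRANSFORM:-, EMIT:P5(v=0,ok=F)] out:P4(v=40); bubbles=2
Tick 12: [PARSE:-, VALIDATE:P6(v=9,ok=F), TRANSFORM:-, EMIT:-] out:P5(v=0); bubbles=3
Tick 13: [PARSE:-, VALIDATE:-, TRANSFORM:P6(v=0,ok=F), EMIT:-] out:-; bubbles=3
Tick 14: [PARSE:-, VALIDATE:-, TRANSFORM:-, EMIT:P6(v=0,ok=F)] out:-; bubbles=3
Tick 15: [PARSE:-, VALIDATE:-, TRANSFORM:-, EMIT:-] out:P6(v=0); bubbles=4
Total bubble-slots: 36

Answer: 36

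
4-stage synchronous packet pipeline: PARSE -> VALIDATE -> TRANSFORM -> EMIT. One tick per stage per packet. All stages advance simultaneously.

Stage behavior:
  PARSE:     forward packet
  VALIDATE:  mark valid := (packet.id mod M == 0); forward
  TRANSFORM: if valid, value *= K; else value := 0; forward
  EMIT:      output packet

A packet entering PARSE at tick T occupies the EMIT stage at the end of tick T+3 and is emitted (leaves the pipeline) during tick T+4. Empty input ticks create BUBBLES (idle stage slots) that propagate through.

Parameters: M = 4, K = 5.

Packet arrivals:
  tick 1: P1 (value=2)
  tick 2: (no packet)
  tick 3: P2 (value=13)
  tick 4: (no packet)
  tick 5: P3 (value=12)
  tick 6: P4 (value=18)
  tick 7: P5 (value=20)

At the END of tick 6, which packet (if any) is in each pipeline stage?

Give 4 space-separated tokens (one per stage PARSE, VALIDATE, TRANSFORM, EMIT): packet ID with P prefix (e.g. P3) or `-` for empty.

Tick 1: [PARSE:P1(v=2,ok=F), VALIDATE:-, TRANSFORM:-, EMIT:-] out:-; in:P1
Tick 2: [PARSE:-, VALIDATE:P1(v=2,ok=F), TRANSFORM:-, EMIT:-] out:-; in:-
Tick 3: [PARSE:P2(v=13,ok=F), VALIDATE:-, TRANSFORM:P1(v=0,ok=F), EMIT:-] out:-; in:P2
Tick 4: [PARSE:-, VALIDATE:P2(v=13,ok=F), TRANSFORM:-, EMIT:P1(v=0,ok=F)] out:-; in:-
Tick 5: [PARSE:P3(v=12,ok=F), VALIDATE:-, TRANSFORM:P2(v=0,ok=F), EMIT:-] out:P1(v=0); in:P3
Tick 6: [PARSE:P4(v=18,ok=F), VALIDATE:P3(v=12,ok=F), TRANSFORM:-, EMIT:P2(v=0,ok=F)] out:-; in:P4
At end of tick 6: ['P4', 'P3', '-', 'P2']

Answer: P4 P3 - P2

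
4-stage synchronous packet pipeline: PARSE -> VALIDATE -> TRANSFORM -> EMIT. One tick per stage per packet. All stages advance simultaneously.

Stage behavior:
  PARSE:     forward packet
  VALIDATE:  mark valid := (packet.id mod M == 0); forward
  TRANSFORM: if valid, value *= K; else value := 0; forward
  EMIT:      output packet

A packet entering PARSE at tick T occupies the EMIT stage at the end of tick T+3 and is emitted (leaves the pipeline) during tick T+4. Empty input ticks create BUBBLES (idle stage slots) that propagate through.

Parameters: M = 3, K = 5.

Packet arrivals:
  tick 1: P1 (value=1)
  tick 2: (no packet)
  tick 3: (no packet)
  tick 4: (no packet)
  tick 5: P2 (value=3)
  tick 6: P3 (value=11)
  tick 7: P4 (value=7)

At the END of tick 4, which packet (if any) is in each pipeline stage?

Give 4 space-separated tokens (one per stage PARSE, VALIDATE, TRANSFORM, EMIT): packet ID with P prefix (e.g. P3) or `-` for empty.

Tick 1: [PARSE:P1(v=1,ok=F), VALIDATE:-, TRANSFORM:-, EMIT:-] out:-; in:P1
Tick 2: [PARSE:-, VALIDATE:P1(v=1,ok=F), TRANSFORM:-, EMIT:-] out:-; in:-
Tick 3: [PARSE:-, VALIDATE:-, TRANSFORM:P1(v=0,ok=F), EMIT:-] out:-; in:-
Tick 4: [PARSE:-, VALIDATE:-, TRANSFORM:-, EMIT:P1(v=0,ok=F)] out:-; in:-
At end of tick 4: ['-', '-', '-', 'P1']

Answer: - - - P1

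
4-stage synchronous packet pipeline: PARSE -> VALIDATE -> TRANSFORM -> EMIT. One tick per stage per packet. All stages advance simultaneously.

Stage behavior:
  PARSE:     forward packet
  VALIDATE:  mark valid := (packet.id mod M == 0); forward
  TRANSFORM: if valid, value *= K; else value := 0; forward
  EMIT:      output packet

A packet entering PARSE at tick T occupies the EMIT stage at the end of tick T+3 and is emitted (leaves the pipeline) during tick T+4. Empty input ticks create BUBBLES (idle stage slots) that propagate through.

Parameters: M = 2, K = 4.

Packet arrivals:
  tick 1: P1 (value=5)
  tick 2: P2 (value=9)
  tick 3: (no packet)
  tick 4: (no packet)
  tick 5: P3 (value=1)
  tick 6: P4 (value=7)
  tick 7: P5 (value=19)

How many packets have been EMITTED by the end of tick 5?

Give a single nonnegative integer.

Tick 1: [PARSE:P1(v=5,ok=F), VALIDATE:-, TRANSFORM:-, EMIT:-] out:-; in:P1
Tick 2: [PARSE:P2(v=9,ok=F), VALIDATE:P1(v=5,ok=F), TRANSFORM:-, EMIT:-] out:-; in:P2
Tick 3: [PARSE:-, VALIDATE:P2(v=9,ok=T), TRANSFORM:P1(v=0,ok=F), EMIT:-] out:-; in:-
Tick 4: [PARSE:-, VALIDATE:-, TRANSFORM:P2(v=36,ok=T), EMIT:P1(v=0,ok=F)] out:-; in:-
Tick 5: [PARSE:P3(v=1,ok=F), VALIDATE:-, TRANSFORM:-, EMIT:P2(v=36,ok=T)] out:P1(v=0); in:P3
Emitted by tick 5: ['P1']

Answer: 1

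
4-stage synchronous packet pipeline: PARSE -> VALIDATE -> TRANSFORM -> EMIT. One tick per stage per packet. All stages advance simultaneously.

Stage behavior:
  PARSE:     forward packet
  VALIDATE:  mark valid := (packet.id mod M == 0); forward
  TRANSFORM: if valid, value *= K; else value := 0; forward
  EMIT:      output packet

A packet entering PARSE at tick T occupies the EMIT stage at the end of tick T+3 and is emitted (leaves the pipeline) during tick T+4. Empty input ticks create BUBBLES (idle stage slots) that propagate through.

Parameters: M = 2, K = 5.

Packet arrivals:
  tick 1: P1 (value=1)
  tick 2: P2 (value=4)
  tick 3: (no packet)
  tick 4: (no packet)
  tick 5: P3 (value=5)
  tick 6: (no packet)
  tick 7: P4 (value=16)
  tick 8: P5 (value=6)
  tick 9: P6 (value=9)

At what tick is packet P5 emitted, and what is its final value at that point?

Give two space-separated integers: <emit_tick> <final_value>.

Answer: 12 0

Derivation:
Tick 1: [PARSE:P1(v=1,ok=F), VALIDATE:-, TRANSFORM:-, EMIT:-] out:-; in:P1
Tick 2: [PARSE:P2(v=4,ok=F), VALIDATE:P1(v=1,ok=F), TRANSFORM:-, EMIT:-] out:-; in:P2
Tick 3: [PARSE:-, VALIDATE:P2(v=4,ok=T), TRANSFORM:P1(v=0,ok=F), EMIT:-] out:-; in:-
Tick 4: [PARSE:-, VALIDATE:-, TRANSFORM:P2(v=20,ok=T), EMIT:P1(v=0,ok=F)] out:-; in:-
Tick 5: [PARSE:P3(v=5,ok=F), VALIDATE:-, TRANSFORM:-, EMIT:P2(v=20,ok=T)] out:P1(v=0); in:P3
Tick 6: [PARSE:-, VALIDATE:P3(v=5,ok=F), TRANSFORM:-, EMIT:-] out:P2(v=20); in:-
Tick 7: [PARSE:P4(v=16,ok=F), VALIDATE:-, TRANSFORM:P3(v=0,ok=F), EMIT:-] out:-; in:P4
Tick 8: [PARSE:P5(v=6,ok=F), VALIDATE:P4(v=16,ok=T), TRANSFORM:-, EMIT:P3(v=0,ok=F)] out:-; in:P5
Tick 9: [PARSE:P6(v=9,ok=F), VALIDATE:P5(v=6,ok=F), TRANSFORM:P4(v=80,ok=T), EMIT:-] out:P3(v=0); in:P6
Tick 10: [PARSE:-, VALIDATE:P6(v=9,ok=T), TRANSFORM:P5(v=0,ok=F), EMIT:P4(v=80,ok=T)] out:-; in:-
Tick 11: [PARSE:-, VALIDATE:-, TRANSFORM:P6(v=45,ok=T), EMIT:P5(v=0,ok=F)] out:P4(v=80); in:-
Tick 12: [PARSE:-, VALIDATE:-, TRANSFORM:-, EMIT:P6(v=45,ok=T)] out:P5(v=0); in:-
Tick 13: [PARSE:-, VALIDATE:-, TRANSFORM:-, EMIT:-] out:P6(v=45); in:-
P5: arrives tick 8, valid=False (id=5, id%2=1), emit tick 12, final value 0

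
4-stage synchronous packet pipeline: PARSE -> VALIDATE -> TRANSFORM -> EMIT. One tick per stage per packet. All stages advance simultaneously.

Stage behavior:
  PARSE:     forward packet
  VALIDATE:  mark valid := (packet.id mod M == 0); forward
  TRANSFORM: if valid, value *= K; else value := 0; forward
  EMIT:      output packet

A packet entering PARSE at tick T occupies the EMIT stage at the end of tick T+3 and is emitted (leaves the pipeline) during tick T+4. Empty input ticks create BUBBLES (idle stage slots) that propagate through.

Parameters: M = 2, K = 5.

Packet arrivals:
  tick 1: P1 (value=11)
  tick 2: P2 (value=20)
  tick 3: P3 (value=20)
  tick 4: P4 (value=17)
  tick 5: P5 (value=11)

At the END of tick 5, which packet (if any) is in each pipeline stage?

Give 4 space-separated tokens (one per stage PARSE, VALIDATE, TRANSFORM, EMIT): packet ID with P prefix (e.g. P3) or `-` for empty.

Answer: P5 P4 P3 P2

Derivation:
Tick 1: [PARSE:P1(v=11,ok=F), VALIDATE:-, TRANSFORM:-, EMIT:-] out:-; in:P1
Tick 2: [PARSE:P2(v=20,ok=F), VALIDATE:P1(v=11,ok=F), TRANSFORM:-, EMIT:-] out:-; in:P2
Tick 3: [PARSE:P3(v=20,ok=F), VALIDATE:P2(v=20,ok=T), TRANSFORM:P1(v=0,ok=F), EMIT:-] out:-; in:P3
Tick 4: [PARSE:P4(v=17,ok=F), VALIDATE:P3(v=20,ok=F), TRANSFORM:P2(v=100,ok=T), EMIT:P1(v=0,ok=F)] out:-; in:P4
Tick 5: [PARSE:P5(v=11,ok=F), VALIDATE:P4(v=17,ok=T), TRANSFORM:P3(v=0,ok=F), EMIT:P2(v=100,ok=T)] out:P1(v=0); in:P5
At end of tick 5: ['P5', 'P4', 'P3', 'P2']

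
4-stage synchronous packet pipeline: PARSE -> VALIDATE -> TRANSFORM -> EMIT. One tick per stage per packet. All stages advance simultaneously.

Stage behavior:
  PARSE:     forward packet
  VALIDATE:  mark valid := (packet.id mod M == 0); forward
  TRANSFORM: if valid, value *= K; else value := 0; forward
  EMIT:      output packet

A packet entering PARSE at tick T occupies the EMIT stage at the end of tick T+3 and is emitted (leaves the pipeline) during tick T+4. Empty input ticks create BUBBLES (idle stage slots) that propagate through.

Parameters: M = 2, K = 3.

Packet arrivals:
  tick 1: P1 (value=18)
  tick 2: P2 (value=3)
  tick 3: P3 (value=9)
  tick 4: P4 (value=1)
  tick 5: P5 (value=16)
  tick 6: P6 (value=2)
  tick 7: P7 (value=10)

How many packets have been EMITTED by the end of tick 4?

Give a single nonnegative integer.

Tick 1: [PARSE:P1(v=18,ok=F), VALIDATE:-, TRANSFORM:-, EMIT:-] out:-; in:P1
Tick 2: [PARSE:P2(v=3,ok=F), VALIDATE:P1(v=18,ok=F), TRANSFORM:-, EMIT:-] out:-; in:P2
Tick 3: [PARSE:P3(v=9,ok=F), VALIDATE:P2(v=3,ok=T), TRANSFORM:P1(v=0,ok=F), EMIT:-] out:-; in:P3
Tick 4: [PARSE:P4(v=1,ok=F), VALIDATE:P3(v=9,ok=F), TRANSFORM:P2(v=9,ok=T), EMIT:P1(v=0,ok=F)] out:-; in:P4
Emitted by tick 4: []

Answer: 0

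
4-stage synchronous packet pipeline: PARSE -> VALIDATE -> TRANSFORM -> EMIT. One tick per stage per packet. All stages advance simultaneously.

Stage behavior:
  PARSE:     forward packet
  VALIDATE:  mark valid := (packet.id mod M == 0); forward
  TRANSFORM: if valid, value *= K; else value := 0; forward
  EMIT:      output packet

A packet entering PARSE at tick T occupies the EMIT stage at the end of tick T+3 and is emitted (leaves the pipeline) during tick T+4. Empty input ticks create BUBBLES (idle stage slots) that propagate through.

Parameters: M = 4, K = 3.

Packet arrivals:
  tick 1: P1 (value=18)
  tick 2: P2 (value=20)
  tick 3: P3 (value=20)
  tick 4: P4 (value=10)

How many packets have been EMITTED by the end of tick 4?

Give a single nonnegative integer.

Tick 1: [PARSE:P1(v=18,ok=F), VALIDATE:-, TRANSFORM:-, EMIT:-] out:-; in:P1
Tick 2: [PARSE:P2(v=20,ok=F), VALIDATE:P1(v=18,ok=F), TRANSFORM:-, EMIT:-] out:-; in:P2
Tick 3: [PARSE:P3(v=20,ok=F), VALIDATE:P2(v=20,ok=F), TRANSFORM:P1(v=0,ok=F), EMIT:-] out:-; in:P3
Tick 4: [PARSE:P4(v=10,ok=F), VALIDATE:P3(v=20,ok=F), TRANSFORM:P2(v=0,ok=F), EMIT:P1(v=0,ok=F)] out:-; in:P4
Emitted by tick 4: []

Answer: 0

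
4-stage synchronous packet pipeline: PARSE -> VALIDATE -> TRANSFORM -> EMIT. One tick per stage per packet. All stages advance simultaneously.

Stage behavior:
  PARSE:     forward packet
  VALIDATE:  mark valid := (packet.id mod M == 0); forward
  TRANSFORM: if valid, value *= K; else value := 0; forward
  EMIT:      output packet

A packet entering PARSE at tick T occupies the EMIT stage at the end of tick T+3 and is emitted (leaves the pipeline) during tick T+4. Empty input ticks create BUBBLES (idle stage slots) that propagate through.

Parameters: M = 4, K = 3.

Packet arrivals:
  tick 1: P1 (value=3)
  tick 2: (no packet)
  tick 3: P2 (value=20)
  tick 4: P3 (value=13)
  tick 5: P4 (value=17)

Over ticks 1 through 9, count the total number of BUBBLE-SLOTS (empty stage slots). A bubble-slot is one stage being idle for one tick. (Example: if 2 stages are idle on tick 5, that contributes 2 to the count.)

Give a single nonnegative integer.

Answer: 20

Derivation:
Tick 1: [PARSE:P1(v=3,ok=F), VALIDATE:-, TRANSFORM:-, EMIT:-] out:-; bubbles=3
Tick 2: [PARSE:-, VALIDATE:P1(v=3,ok=F), TRANSFORM:-, EMIT:-] out:-; bubbles=3
Tick 3: [PARSE:P2(v=20,ok=F), VALIDATE:-, TRANSFORM:P1(v=0,ok=F), EMIT:-] out:-; bubbles=2
Tick 4: [PARSE:P3(v=13,ok=F), VALIDATE:P2(v=20,ok=F), TRANSFORM:-, EMIT:P1(v=0,ok=F)] out:-; bubbles=1
Tick 5: [PARSE:P4(v=17,ok=F), VALIDATE:P3(v=13,ok=F), TRANSFORM:P2(v=0,ok=F), EMIT:-] out:P1(v=0); bubbles=1
Tick 6: [PARSE:-, VALIDATE:P4(v=17,ok=T), TRANSFORM:P3(v=0,ok=F), EMIT:P2(v=0,ok=F)] out:-; bubbles=1
Tick 7: [PARSE:-, VALIDATE:-, TRANSFORM:P4(v=51,ok=T), EMIT:P3(v=0,ok=F)] out:P2(v=0); bubbles=2
Tick 8: [PARSE:-, VALIDATE:-, TRANSFORM:-, EMIT:P4(v=51,ok=T)] out:P3(v=0); bubbles=3
Tick 9: [PARSE:-, VALIDATE:-, TRANSFORM:-, EMIT:-] out:P4(v=51); bubbles=4
Total bubble-slots: 20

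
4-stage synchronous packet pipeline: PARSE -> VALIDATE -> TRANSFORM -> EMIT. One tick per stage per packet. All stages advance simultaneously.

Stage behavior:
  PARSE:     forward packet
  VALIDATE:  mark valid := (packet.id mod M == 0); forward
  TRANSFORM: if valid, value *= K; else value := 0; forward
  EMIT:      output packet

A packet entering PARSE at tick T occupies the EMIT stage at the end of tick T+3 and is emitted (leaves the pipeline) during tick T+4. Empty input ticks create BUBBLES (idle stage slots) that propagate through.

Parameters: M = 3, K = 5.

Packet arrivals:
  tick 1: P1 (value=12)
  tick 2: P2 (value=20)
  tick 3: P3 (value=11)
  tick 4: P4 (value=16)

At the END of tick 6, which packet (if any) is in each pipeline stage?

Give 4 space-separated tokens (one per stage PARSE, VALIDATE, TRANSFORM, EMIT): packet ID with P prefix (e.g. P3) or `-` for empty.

Answer: - - P4 P3

Derivation:
Tick 1: [PARSE:P1(v=12,ok=F), VALIDATE:-, TRANSFORM:-, EMIT:-] out:-; in:P1
Tick 2: [PARSE:P2(v=20,ok=F), VALIDATE:P1(v=12,ok=F), TRANSFORM:-, EMIT:-] out:-; in:P2
Tick 3: [PARSE:P3(v=11,ok=F), VALIDATE:P2(v=20,ok=F), TRANSFORM:P1(v=0,ok=F), EMIT:-] out:-; in:P3
Tick 4: [PARSE:P4(v=16,ok=F), VALIDATE:P3(v=11,ok=T), TRANSFORM:P2(v=0,ok=F), EMIT:P1(v=0,ok=F)] out:-; in:P4
Tick 5: [PARSE:-, VALIDATE:P4(v=16,ok=F), TRANSFORM:P3(v=55,ok=T), EMIT:P2(v=0,ok=F)] out:P1(v=0); in:-
Tick 6: [PARSE:-, VALIDATE:-, TRANSFORM:P4(v=0,ok=F), EMIT:P3(v=55,ok=T)] out:P2(v=0); in:-
At end of tick 6: ['-', '-', 'P4', 'P3']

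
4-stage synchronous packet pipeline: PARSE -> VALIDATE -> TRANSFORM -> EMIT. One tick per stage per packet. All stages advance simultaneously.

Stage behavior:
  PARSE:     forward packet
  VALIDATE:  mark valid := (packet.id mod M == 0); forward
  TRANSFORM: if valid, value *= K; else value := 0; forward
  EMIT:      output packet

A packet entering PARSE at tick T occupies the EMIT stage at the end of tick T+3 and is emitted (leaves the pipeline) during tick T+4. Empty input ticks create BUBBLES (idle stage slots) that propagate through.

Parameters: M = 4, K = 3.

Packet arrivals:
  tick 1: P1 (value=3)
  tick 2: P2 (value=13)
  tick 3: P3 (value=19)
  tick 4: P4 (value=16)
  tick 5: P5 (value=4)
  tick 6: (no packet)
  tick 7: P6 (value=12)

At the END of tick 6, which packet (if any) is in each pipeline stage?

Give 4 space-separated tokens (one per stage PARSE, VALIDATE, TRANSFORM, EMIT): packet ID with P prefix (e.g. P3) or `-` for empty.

Tick 1: [PARSE:P1(v=3,ok=F), VALIDATE:-, TRANSFORM:-, EMIT:-] out:-; in:P1
Tick 2: [PARSE:P2(v=13,ok=F), VALIDATE:P1(v=3,ok=F), TRANSFORM:-, EMIT:-] out:-; in:P2
Tick 3: [PARSE:P3(v=19,ok=F), VALIDATE:P2(v=13,ok=F), TRANSFORM:P1(v=0,ok=F), EMIT:-] out:-; in:P3
Tick 4: [PARSE:P4(v=16,ok=F), VALIDATE:P3(v=19,ok=F), TRANSFORM:P2(v=0,ok=F), EMIT:P1(v=0,ok=F)] out:-; in:P4
Tick 5: [PARSE:P5(v=4,ok=F), VALIDATE:P4(v=16,ok=T), TRANSFORM:P3(v=0,ok=F), EMIT:P2(v=0,ok=F)] out:P1(v=0); in:P5
Tick 6: [PARSE:-, VALIDATE:P5(v=4,ok=F), TRANSFORM:P4(v=48,ok=T), EMIT:P3(v=0,ok=F)] out:P2(v=0); in:-
At end of tick 6: ['-', 'P5', 'P4', 'P3']

Answer: - P5 P4 P3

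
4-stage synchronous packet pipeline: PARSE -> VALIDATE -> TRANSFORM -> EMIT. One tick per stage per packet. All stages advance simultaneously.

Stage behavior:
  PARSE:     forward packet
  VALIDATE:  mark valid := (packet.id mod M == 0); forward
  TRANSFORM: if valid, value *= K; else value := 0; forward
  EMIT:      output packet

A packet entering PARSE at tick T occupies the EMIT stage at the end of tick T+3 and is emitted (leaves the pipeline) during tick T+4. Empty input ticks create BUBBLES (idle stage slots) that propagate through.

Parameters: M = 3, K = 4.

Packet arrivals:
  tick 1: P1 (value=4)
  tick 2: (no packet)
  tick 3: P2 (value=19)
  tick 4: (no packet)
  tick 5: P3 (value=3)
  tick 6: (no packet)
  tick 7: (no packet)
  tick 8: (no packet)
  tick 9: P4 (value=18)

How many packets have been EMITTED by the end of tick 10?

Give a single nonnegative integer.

Answer: 3

Derivation:
Tick 1: [PARSE:P1(v=4,ok=F), VALIDATE:-, TRANSFORM:-, EMIT:-] out:-; in:P1
Tick 2: [PARSE:-, VALIDATE:P1(v=4,ok=F), TRANSFORM:-, EMIT:-] out:-; in:-
Tick 3: [PARSE:P2(v=19,ok=F), VALIDATE:-, TRANSFORM:P1(v=0,ok=F), EMIT:-] out:-; in:P2
Tick 4: [PARSE:-, VALIDATE:P2(v=19,ok=F), TRANSFORM:-, EMIT:P1(v=0,ok=F)] out:-; in:-
Tick 5: [PARSE:P3(v=3,ok=F), VALIDATE:-, TRANSFORM:P2(v=0,ok=F), EMIT:-] out:P1(v=0); in:P3
Tick 6: [PARSE:-, VALIDATE:P3(v=3,ok=T), TRANSFORM:-, EMIT:P2(v=0,ok=F)] out:-; in:-
Tick 7: [PARSE:-, VALIDATE:-, TRANSFORM:P3(v=12,ok=T), EMIT:-] out:P2(v=0); in:-
Tick 8: [PARSE:-, VALIDATE:-, TRANSFORM:-, EMIT:P3(v=12,ok=T)] out:-; in:-
Tick 9: [PARSE:P4(v=18,ok=F), VALIDATE:-, TRANSFORM:-, EMIT:-] out:P3(v=12); in:P4
Tick 10: [PARSE:-, VALIDATE:P4(v=18,ok=F), TRANSFORM:-, EMIT:-] out:-; in:-
Emitted by tick 10: ['P1', 'P2', 'P3']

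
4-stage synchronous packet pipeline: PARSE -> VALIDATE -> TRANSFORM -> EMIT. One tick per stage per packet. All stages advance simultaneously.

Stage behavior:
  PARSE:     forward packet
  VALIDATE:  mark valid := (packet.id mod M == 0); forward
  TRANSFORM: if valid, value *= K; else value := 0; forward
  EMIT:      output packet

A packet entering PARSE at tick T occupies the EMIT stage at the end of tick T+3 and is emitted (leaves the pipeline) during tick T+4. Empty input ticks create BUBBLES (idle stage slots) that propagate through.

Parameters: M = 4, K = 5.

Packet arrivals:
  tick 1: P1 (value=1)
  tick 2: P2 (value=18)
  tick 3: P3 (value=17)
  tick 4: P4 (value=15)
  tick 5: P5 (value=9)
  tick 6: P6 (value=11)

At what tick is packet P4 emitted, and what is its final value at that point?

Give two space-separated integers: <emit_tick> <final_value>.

Tick 1: [PARSE:P1(v=1,ok=F), VALIDATE:-, TRANSFORM:-, EMIT:-] out:-; in:P1
Tick 2: [PARSE:P2(v=18,ok=F), VALIDATE:P1(v=1,ok=F), TRANSFORM:-, EMIT:-] out:-; in:P2
Tick 3: [PARSE:P3(v=17,ok=F), VALIDATE:P2(v=18,ok=F), TRANSFORM:P1(v=0,ok=F), EMIT:-] out:-; in:P3
Tick 4: [PARSE:P4(v=15,ok=F), VALIDATE:P3(v=17,ok=F), TRANSFORM:P2(v=0,ok=F), EMIT:P1(v=0,ok=F)] out:-; in:P4
Tick 5: [PARSE:P5(v=9,ok=F), VALIDATE:P4(v=15,ok=T), TRANSFORM:P3(v=0,ok=F), EMIT:P2(v=0,ok=F)] out:P1(v=0); in:P5
Tick 6: [PARSE:P6(v=11,ok=F), VALIDATE:P5(v=9,ok=F), TRANSFORM:P4(v=75,ok=T), EMIT:P3(v=0,ok=F)] out:P2(v=0); in:P6
Tick 7: [PARSE:-, VALIDATE:P6(v=11,ok=F), TRANSFORM:P5(v=0,ok=F), EMIT:P4(v=75,ok=T)] out:P3(v=0); in:-
Tick 8: [PARSE:-, VALIDATE:-, TRANSFORM:P6(v=0,ok=F), EMIT:P5(v=0,ok=F)] out:P4(v=75); in:-
Tick 9: [PARSE:-, VALIDATE:-, TRANSFORM:-, EMIT:P6(v=0,ok=F)] out:P5(v=0); in:-
Tick 10: [PARSE:-, VALIDATE:-, TRANSFORM:-, EMIT:-] out:P6(v=0); in:-
P4: arrives tick 4, valid=True (id=4, id%4=0), emit tick 8, final value 75

Answer: 8 75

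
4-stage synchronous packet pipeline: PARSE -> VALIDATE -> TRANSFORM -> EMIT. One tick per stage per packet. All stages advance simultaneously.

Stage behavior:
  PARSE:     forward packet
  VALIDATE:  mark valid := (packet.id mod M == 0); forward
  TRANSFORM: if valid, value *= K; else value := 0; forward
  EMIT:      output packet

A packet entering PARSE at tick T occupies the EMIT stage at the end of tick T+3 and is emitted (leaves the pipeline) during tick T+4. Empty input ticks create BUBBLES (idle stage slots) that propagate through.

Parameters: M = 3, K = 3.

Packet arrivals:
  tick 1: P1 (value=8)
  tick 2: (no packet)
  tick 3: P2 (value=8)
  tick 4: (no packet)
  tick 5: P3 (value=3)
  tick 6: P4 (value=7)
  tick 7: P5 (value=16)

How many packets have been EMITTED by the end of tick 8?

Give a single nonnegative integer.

Answer: 2

Derivation:
Tick 1: [PARSE:P1(v=8,ok=F), VALIDATE:-, TRANSFORM:-, EMIT:-] out:-; in:P1
Tick 2: [PARSE:-, VALIDATE:P1(v=8,ok=F), TRANSFORM:-, EMIT:-] out:-; in:-
Tick 3: [PARSE:P2(v=8,ok=F), VALIDATE:-, TRANSFORM:P1(v=0,ok=F), EMIT:-] out:-; in:P2
Tick 4: [PARSE:-, VALIDATE:P2(v=8,ok=F), TRANSFORM:-, EMIT:P1(v=0,ok=F)] out:-; in:-
Tick 5: [PARSE:P3(v=3,ok=F), VALIDATE:-, TRANSFORM:P2(v=0,ok=F), EMIT:-] out:P1(v=0); in:P3
Tick 6: [PARSE:P4(v=7,ok=F), VALIDATE:P3(v=3,ok=T), TRANSFORM:-, EMIT:P2(v=0,ok=F)] out:-; in:P4
Tick 7: [PARSE:P5(v=16,ok=F), VALIDATE:P4(v=7,ok=F), TRANSFORM:P3(v=9,ok=T), EMIT:-] out:P2(v=0); in:P5
Tick 8: [PARSE:-, VALIDATE:P5(v=16,ok=F), TRANSFORM:P4(v=0,ok=F), EMIT:P3(v=9,ok=T)] out:-; in:-
Emitted by tick 8: ['P1', 'P2']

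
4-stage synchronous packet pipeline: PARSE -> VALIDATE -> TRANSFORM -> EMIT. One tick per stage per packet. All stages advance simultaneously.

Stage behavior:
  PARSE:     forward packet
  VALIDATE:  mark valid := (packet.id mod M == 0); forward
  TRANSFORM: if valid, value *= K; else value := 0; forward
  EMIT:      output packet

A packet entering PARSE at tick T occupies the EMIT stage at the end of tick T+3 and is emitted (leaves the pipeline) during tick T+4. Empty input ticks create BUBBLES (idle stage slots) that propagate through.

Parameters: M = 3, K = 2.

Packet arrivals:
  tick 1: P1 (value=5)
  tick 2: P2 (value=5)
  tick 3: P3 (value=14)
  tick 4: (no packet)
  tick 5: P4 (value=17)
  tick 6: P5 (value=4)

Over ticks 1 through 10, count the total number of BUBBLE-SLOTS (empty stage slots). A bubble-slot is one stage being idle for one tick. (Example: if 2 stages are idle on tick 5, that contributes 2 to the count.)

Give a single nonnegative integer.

Tick 1: [PARSE:P1(v=5,ok=F), VALIDATE:-, TRANSFORM:-, EMIT:-] out:-; bubbles=3
Tick 2: [PARSE:P2(v=5,ok=F), VALIDATE:P1(v=5,ok=F), TRANSFORM:-, EMIT:-] out:-; bubbles=2
Tick 3: [PARSE:P3(v=14,ok=F), VALIDATE:P2(v=5,ok=F), TRANSFORM:P1(v=0,ok=F), EMIT:-] out:-; bubbles=1
Tick 4: [PARSE:-, VALIDATE:P3(v=14,ok=T), TRANSFORM:P2(v=0,ok=F), EMIT:P1(v=0,ok=F)] out:-; bubbles=1
Tick 5: [PARSE:P4(v=17,ok=F), VALIDATE:-, TRANSFORM:P3(v=28,ok=T), EMIT:P2(v=0,ok=F)] out:P1(v=0); bubbles=1
Tick 6: [PARSE:P5(v=4,ok=F), VALIDATE:P4(v=17,ok=F), TRANSFORM:-, EMIT:P3(v=28,ok=T)] out:P2(v=0); bubbles=1
Tick 7: [PARSE:-, VALIDATE:P5(v=4,ok=F), TRANSFORM:P4(v=0,ok=F), EMIT:-] out:P3(v=28); bubbles=2
Tick 8: [PARSE:-, VALIDATE:-, TRANSFORM:P5(v=0,ok=F), EMIT:P4(v=0,ok=F)] out:-; bubbles=2
Tick 9: [PARSE:-, VALIDATE:-, TRANSFORM:-, EMIT:P5(v=0,ok=F)] out:P4(v=0); bubbles=3
Tick 10: [PARSE:-, VALIDATE:-, TRANSFORM:-, EMIT:-] out:P5(v=0); bubbles=4
Total bubble-slots: 20

Answer: 20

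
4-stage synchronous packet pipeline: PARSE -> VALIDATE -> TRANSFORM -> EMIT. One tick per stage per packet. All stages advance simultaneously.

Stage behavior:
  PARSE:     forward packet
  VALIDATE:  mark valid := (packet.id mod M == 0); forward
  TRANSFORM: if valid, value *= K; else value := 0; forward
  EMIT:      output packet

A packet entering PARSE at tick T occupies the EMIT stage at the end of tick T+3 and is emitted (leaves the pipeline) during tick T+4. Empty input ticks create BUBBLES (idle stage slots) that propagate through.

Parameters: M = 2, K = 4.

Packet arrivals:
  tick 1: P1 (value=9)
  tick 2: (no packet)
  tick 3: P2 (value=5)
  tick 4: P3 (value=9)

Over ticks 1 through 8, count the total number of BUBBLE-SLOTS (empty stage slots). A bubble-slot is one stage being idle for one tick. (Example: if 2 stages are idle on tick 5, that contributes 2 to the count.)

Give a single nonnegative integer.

Tick 1: [PARSE:P1(v=9,ok=F), VALIDATE:-, TRANSFORM:-, EMIT:-] out:-; bubbles=3
Tick 2: [PARSE:-, VALIDATE:P1(v=9,ok=F), TRANSFORM:-, EMIT:-] out:-; bubbles=3
Tick 3: [PARSE:P2(v=5,ok=F), VALIDATE:-, TRANSFORM:P1(v=0,ok=F), EMIT:-] out:-; bubbles=2
Tick 4: [PARSE:P3(v=9,ok=F), VALIDATE:P2(v=5,ok=T), TRANSFORM:-, EMIT:P1(v=0,ok=F)] out:-; bubbles=1
Tick 5: [PARSE:-, VALIDATE:P3(v=9,ok=F), TRANSFORM:P2(v=20,ok=T), EMIT:-] out:P1(v=0); bubbles=2
Tick 6: [PARSE:-, VALIDATE:-, TRANSFORM:P3(v=0,ok=F), EMIT:P2(v=20,ok=T)] out:-; bubbles=2
Tick 7: [PARSE:-, VALIDATE:-, TRANSFORM:-, EMIT:P3(v=0,ok=F)] out:P2(v=20); bubbles=3
Tick 8: [PARSE:-, VALIDATE:-, TRANSFORM:-, EMIT:-] out:P3(v=0); bubbles=4
Total bubble-slots: 20

Answer: 20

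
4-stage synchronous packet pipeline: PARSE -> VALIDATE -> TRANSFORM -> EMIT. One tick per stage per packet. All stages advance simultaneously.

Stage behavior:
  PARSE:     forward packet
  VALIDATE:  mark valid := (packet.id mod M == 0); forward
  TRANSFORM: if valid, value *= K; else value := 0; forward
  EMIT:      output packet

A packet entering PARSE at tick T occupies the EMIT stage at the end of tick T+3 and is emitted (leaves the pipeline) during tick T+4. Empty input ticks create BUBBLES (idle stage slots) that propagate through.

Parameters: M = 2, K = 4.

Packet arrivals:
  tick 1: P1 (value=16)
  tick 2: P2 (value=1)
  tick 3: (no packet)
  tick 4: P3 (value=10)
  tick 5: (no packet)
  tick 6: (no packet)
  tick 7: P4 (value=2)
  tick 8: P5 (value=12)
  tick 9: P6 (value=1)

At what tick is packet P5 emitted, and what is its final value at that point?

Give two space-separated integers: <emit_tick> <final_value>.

Answer: 12 0

Derivation:
Tick 1: [PARSE:P1(v=16,ok=F), VALIDATE:-, TRANSFORM:-, EMIT:-] out:-; in:P1
Tick 2: [PARSE:P2(v=1,ok=F), VALIDATE:P1(v=16,ok=F), TRANSFORM:-, EMIT:-] out:-; in:P2
Tick 3: [PARSE:-, VALIDATE:P2(v=1,ok=T), TRANSFORM:P1(v=0,ok=F), EMIT:-] out:-; in:-
Tick 4: [PARSE:P3(v=10,ok=F), VALIDATE:-, TRANSFORM:P2(v=4,ok=T), EMIT:P1(v=0,ok=F)] out:-; in:P3
Tick 5: [PARSE:-, VALIDATE:P3(v=10,ok=F), TRANSFORM:-, EMIT:P2(v=4,ok=T)] out:P1(v=0); in:-
Tick 6: [PARSE:-, VALIDATE:-, TRANSFORM:P3(v=0,ok=F), EMIT:-] out:P2(v=4); in:-
Tick 7: [PARSE:P4(v=2,ok=F), VALIDATE:-, TRANSFORM:-, EMIT:P3(v=0,ok=F)] out:-; in:P4
Tick 8: [PARSE:P5(v=12,ok=F), VALIDATE:P4(v=2,ok=T), TRANSFORM:-, EMIT:-] out:P3(v=0); in:P5
Tick 9: [PARSE:P6(v=1,ok=F), VALIDATE:P5(v=12,ok=F), TRANSFORM:P4(v=8,ok=T), EMIT:-] out:-; in:P6
Tick 10: [PARSE:-, VALIDATE:P6(v=1,ok=T), TRANSFORM:P5(v=0,ok=F), EMIT:P4(v=8,ok=T)] out:-; in:-
Tick 11: [PARSE:-, VALIDATE:-, TRANSFORM:P6(v=4,ok=T), EMIT:P5(v=0,ok=F)] out:P4(v=8); in:-
Tick 12: [PARSE:-, VALIDATE:-, TRANSFORM:-, EMIT:P6(v=4,ok=T)] out:P5(v=0); in:-
Tick 13: [PARSE:-, VALIDATE:-, TRANSFORM:-, EMIT:-] out:P6(v=4); in:-
P5: arrives tick 8, valid=False (id=5, id%2=1), emit tick 12, final value 0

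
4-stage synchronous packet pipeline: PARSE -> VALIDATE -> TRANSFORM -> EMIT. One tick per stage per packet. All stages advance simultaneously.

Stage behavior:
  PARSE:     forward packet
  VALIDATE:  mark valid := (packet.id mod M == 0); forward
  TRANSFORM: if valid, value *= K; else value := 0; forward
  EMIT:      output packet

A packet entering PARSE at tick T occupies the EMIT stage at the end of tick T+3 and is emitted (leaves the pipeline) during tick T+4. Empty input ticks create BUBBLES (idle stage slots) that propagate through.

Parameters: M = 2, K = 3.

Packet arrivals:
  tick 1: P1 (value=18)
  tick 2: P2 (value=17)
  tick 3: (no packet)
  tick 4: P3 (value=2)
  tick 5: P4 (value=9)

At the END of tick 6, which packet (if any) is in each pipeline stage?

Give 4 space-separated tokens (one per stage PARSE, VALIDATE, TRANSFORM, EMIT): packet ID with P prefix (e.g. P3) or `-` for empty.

Answer: - P4 P3 -

Derivation:
Tick 1: [PARSE:P1(v=18,ok=F), VALIDATE:-, TRANSFORM:-, EMIT:-] out:-; in:P1
Tick 2: [PARSE:P2(v=17,ok=F), VALIDATE:P1(v=18,ok=F), TRANSFORM:-, EMIT:-] out:-; in:P2
Tick 3: [PARSE:-, VALIDATE:P2(v=17,ok=T), TRANSFORM:P1(v=0,ok=F), EMIT:-] out:-; in:-
Tick 4: [PARSE:P3(v=2,ok=F), VALIDATE:-, TRANSFORM:P2(v=51,ok=T), EMIT:P1(v=0,ok=F)] out:-; in:P3
Tick 5: [PARSE:P4(v=9,ok=F), VALIDATE:P3(v=2,ok=F), TRANSFORM:-, EMIT:P2(v=51,ok=T)] out:P1(v=0); in:P4
Tick 6: [PARSE:-, VALIDATE:P4(v=9,ok=T), TRANSFORM:P3(v=0,ok=F), EMIT:-] out:P2(v=51); in:-
At end of tick 6: ['-', 'P4', 'P3', '-']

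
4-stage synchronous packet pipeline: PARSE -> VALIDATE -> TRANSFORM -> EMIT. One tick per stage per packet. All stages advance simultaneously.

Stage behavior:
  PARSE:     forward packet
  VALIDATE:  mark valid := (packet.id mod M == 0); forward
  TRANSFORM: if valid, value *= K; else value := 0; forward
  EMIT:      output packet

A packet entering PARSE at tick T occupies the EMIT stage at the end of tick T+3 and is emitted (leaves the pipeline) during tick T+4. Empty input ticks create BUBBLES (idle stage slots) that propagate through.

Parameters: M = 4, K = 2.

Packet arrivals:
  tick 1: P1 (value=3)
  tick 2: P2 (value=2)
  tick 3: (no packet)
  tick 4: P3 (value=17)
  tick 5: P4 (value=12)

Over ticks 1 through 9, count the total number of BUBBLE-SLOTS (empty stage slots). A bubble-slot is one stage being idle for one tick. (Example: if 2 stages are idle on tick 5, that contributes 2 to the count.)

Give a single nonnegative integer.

Tick 1: [PARSE:P1(v=3,ok=F), VALIDATE:-, TRANSFORM:-, EMIT:-] out:-; bubbles=3
Tick 2: [PARSE:P2(v=2,ok=F), VALIDATE:P1(v=3,ok=F), TRANSFORM:-, EMIT:-] out:-; bubbles=2
Tick 3: [PARSE:-, VALIDATE:P2(v=2,ok=F), TRANSFORM:P1(v=0,ok=F), EMIT:-] out:-; bubbles=2
Tick 4: [PARSE:P3(v=17,ok=F), VALIDATE:-, TRANSFORM:P2(v=0,ok=F), EMIT:P1(v=0,ok=F)] out:-; bubbles=1
Tick 5: [PARSE:P4(v=12,ok=F), VALIDATE:P3(v=17,ok=F), TRANSFORM:-, EMIT:P2(v=0,ok=F)] out:P1(v=0); bubbles=1
Tick 6: [PARSE:-, VALIDATE:P4(v=12,ok=T), TRANSFORM:P3(v=0,ok=F), EMIT:-] out:P2(v=0); bubbles=2
Tick 7: [PARSE:-, VALIDATE:-, TRANSFORM:P4(v=24,ok=T), EMIT:P3(v=0,ok=F)] out:-; bubbles=2
Tick 8: [PARSE:-, VALIDATE:-, TRANSFORM:-, EMIT:P4(v=24,ok=T)] out:P3(v=0); bubbles=3
Tick 9: [PARSE:-, VALIDATE:-, TRANSFORM:-, EMIT:-] out:P4(v=24); bubbles=4
Total bubble-slots: 20

Answer: 20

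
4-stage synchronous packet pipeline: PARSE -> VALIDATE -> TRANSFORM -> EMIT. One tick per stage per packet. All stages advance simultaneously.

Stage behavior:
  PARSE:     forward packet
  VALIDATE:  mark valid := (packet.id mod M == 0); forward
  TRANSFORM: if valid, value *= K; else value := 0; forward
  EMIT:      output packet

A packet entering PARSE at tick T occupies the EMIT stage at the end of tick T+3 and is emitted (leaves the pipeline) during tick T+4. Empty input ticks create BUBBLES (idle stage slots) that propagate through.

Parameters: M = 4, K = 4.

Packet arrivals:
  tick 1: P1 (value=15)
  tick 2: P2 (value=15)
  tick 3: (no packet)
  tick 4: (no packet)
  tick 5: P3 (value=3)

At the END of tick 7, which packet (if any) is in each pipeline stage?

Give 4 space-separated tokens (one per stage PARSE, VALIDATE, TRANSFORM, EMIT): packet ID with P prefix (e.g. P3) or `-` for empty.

Tick 1: [PARSE:P1(v=15,ok=F), VALIDATE:-, TRANSFORM:-, EMIT:-] out:-; in:P1
Tick 2: [PARSE:P2(v=15,ok=F), VALIDATE:P1(v=15,ok=F), TRANSFORM:-, EMIT:-] out:-; in:P2
Tick 3: [PARSE:-, VALIDATE:P2(v=15,ok=F), TRANSFORM:P1(v=0,ok=F), EMIT:-] out:-; in:-
Tick 4: [PARSE:-, VALIDATE:-, TRANSFORM:P2(v=0,ok=F), EMIT:P1(v=0,ok=F)] out:-; in:-
Tick 5: [PARSE:P3(v=3,ok=F), VALIDATE:-, TRANSFORM:-, EMIT:P2(v=0,ok=F)] out:P1(v=0); in:P3
Tick 6: [PARSE:-, VALIDATE:P3(v=3,ok=F), TRANSFORM:-, EMIT:-] out:P2(v=0); in:-
Tick 7: [PARSE:-, VALIDATE:-, TRANSFORM:P3(v=0,ok=F), EMIT:-] out:-; in:-
At end of tick 7: ['-', '-', 'P3', '-']

Answer: - - P3 -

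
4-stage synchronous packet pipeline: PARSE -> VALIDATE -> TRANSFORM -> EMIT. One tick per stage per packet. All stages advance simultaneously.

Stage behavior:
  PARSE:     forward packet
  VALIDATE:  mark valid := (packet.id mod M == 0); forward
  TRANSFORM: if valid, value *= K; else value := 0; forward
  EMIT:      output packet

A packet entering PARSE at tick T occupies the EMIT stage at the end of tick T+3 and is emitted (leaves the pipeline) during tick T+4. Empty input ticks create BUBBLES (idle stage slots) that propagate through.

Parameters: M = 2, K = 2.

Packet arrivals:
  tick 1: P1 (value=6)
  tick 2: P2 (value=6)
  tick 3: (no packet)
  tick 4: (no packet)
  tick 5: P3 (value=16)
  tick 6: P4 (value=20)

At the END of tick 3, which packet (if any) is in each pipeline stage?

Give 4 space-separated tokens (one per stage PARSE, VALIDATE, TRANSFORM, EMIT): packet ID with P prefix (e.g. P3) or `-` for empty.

Tick 1: [PARSE:P1(v=6,ok=F), VALIDATE:-, TRANSFORM:-, EMIT:-] out:-; in:P1
Tick 2: [PARSE:P2(v=6,ok=F), VALIDATE:P1(v=6,ok=F), TRANSFORM:-, EMIT:-] out:-; in:P2
Tick 3: [PARSE:-, VALIDATE:P2(v=6,ok=T), TRANSFORM:P1(v=0,ok=F), EMIT:-] out:-; in:-
At end of tick 3: ['-', 'P2', 'P1', '-']

Answer: - P2 P1 -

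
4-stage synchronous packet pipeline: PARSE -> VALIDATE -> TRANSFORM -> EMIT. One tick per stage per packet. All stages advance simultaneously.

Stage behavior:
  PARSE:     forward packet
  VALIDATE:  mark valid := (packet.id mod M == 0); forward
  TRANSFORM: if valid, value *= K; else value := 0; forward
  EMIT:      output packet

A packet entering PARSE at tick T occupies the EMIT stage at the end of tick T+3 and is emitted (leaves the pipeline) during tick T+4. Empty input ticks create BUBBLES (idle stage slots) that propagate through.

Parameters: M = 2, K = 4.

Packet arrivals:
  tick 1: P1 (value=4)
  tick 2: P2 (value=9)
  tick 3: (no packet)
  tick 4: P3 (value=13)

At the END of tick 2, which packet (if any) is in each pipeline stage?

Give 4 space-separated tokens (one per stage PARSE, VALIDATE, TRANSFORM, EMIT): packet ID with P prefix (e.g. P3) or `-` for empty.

Answer: P2 P1 - -

Derivation:
Tick 1: [PARSE:P1(v=4,ok=F), VALIDATE:-, TRANSFORM:-, EMIT:-] out:-; in:P1
Tick 2: [PARSE:P2(v=9,ok=F), VALIDATE:P1(v=4,ok=F), TRANSFORM:-, EMIT:-] out:-; in:P2
At end of tick 2: ['P2', 'P1', '-', '-']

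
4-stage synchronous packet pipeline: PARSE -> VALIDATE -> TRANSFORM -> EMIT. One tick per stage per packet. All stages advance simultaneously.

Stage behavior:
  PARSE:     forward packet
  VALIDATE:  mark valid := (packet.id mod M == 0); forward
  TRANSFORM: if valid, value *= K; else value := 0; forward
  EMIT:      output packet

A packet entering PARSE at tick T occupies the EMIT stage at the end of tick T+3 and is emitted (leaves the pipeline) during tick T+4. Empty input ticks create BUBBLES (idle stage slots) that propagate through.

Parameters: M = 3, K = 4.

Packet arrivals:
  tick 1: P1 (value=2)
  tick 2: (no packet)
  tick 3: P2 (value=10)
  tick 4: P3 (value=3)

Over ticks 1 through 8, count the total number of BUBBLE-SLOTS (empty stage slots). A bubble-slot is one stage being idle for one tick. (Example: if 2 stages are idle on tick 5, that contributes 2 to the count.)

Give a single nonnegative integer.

Tick 1: [PARSE:P1(v=2,ok=F), VALIDATE:-, TRANSFORM:-, EMIT:-] out:-; bubbles=3
Tick 2: [PARSE:-, VALIDATE:P1(v=2,ok=F), TRANSFORM:-, EMIT:-] out:-; bubbles=3
Tick 3: [PARSE:P2(v=10,ok=F), VALIDATE:-, TRANSFORM:P1(v=0,ok=F), EMIT:-] out:-; bubbles=2
Tick 4: [PARSE:P3(v=3,ok=F), VALIDATE:P2(v=10,ok=F), TRANSFORM:-, EMIT:P1(v=0,ok=F)] out:-; bubbles=1
Tick 5: [PARSE:-, VALIDATE:P3(v=3,ok=T), TRANSFORM:P2(v=0,ok=F), EMIT:-] out:P1(v=0); bubbles=2
Tick 6: [PARSE:-, VALIDATE:-, TRANSFORM:P3(v=12,ok=T), EMIT:P2(v=0,ok=F)] out:-; bubbles=2
Tick 7: [PARSE:-, VALIDATE:-, TRANSFORM:-, EMIT:P3(v=12,ok=T)] out:P2(v=0); bubbles=3
Tick 8: [PARSE:-, VALIDATE:-, TRANSFORM:-, EMIT:-] out:P3(v=12); bubbles=4
Total bubble-slots: 20

Answer: 20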